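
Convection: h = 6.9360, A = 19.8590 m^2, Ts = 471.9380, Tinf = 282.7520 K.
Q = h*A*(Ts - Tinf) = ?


dT = 189.1860 K
Q = 6.9360 * 19.8590 * 189.1860 = 26058.8626 W

26058.8626 W


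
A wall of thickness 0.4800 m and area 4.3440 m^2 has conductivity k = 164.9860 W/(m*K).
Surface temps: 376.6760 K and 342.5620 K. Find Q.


dT = 34.1140 K
Q = 164.9860 * 4.3440 * 34.1140 / 0.4800 = 50936.4083 W

50936.4083 W


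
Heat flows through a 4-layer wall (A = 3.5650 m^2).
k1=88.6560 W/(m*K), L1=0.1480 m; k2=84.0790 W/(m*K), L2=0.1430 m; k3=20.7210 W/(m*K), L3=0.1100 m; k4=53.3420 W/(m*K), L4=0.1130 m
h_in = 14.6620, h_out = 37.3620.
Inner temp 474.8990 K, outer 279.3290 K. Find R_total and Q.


R_conv_in = 1/(14.6620*3.5650) = 0.0191
R_1 = 0.1480/(88.6560*3.5650) = 0.0005
R_2 = 0.1430/(84.0790*3.5650) = 0.0005
R_3 = 0.1100/(20.7210*3.5650) = 0.0015
R_4 = 0.1130/(53.3420*3.5650) = 0.0006
R_conv_out = 1/(37.3620*3.5650) = 0.0075
R_total = 0.0297 K/W
Q = 195.5700 / 0.0297 = 6591.9854 W

R_total = 0.0297 K/W, Q = 6591.9854 W


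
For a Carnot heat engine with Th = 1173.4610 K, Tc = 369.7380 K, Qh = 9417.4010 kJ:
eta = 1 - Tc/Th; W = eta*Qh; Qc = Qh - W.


eta = 1 - 369.7380/1173.4610 = 0.6849
W = 0.6849 * 9417.4010 = 6450.1349 kJ
Qc = 9417.4010 - 6450.1349 = 2967.2661 kJ

eta = 68.4917%, W = 6450.1349 kJ, Qc = 2967.2661 kJ


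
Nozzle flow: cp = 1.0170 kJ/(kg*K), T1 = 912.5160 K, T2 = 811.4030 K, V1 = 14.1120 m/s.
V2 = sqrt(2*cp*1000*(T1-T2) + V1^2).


dT = 101.1130 K
2*cp*1000*dT = 205663.8420
V1^2 = 199.1485
V2 = sqrt(205862.9905) = 453.7213 m/s

453.7213 m/s


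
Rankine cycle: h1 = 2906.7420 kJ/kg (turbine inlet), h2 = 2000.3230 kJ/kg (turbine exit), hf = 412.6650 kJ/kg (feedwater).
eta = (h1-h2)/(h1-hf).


W = 906.4190 kJ/kg
Q_in = 2494.0770 kJ/kg
eta = 0.3634 = 36.3429%

eta = 36.3429%


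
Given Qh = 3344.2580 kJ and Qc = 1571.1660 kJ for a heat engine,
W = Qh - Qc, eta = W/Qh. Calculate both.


W = 3344.2580 - 1571.1660 = 1773.0920 kJ
eta = 1773.0920 / 3344.2580 = 0.5302 = 53.0190%

W = 1773.0920 kJ, eta = 53.0190%


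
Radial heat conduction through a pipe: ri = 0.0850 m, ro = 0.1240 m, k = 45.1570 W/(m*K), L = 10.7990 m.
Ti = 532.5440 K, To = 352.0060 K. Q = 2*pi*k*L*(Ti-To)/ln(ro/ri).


dT = 180.5380 K
ln(ro/ri) = 0.3776
Q = 2*pi*45.1570*10.7990*180.5380 / 0.3776 = 1464840.2826 W

1464840.2826 W


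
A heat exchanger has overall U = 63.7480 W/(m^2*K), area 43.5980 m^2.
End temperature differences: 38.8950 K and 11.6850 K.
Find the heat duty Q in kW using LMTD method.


LMTD = 22.6267 K
Q = 63.7480 * 43.5980 * 22.6267 = 62886.1508 W = 62.8862 kW

62.8862 kW


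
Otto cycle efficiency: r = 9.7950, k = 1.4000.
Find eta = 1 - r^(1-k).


r^(k-1) = 2.4912
eta = 1 - 1/2.4912 = 0.5986 = 59.8581%

59.8581%


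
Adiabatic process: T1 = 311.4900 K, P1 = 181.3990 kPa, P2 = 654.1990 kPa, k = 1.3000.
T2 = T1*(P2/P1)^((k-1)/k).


(k-1)/k = 0.2308
(P2/P1)^exp = 1.3445
T2 = 311.4900 * 1.3445 = 418.7934 K

418.7934 K


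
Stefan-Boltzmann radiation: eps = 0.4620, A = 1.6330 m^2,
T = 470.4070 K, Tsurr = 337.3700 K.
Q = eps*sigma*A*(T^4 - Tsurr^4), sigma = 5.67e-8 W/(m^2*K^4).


T^4 = 4.8966e+10
Tsurr^4 = 1.2955e+10
Q = 0.4620 * 5.67e-8 * 1.6330 * 3.6011e+10 = 1540.4628 W

1540.4628 W


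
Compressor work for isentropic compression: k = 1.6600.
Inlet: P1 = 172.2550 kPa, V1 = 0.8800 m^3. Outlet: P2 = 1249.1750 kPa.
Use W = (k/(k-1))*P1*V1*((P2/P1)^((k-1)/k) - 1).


(k-1)/k = 0.3976
(P2/P1)^exp = 2.1984
W = 2.5152 * 172.2550 * 0.8800 * (2.1984 - 1) = 456.9002 kJ

456.9002 kJ


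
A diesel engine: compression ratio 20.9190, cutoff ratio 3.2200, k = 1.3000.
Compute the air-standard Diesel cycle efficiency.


r^(k-1) = 2.4898
rc^k = 4.5731
eta = 0.5027 = 50.2734%

50.2734%


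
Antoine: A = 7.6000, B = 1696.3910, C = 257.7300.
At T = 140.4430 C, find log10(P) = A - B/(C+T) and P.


C+T = 398.1730
B/(C+T) = 4.2604
log10(P) = 7.6000 - 4.2604 = 3.3396
P = 10^3.3396 = 2185.5611 mmHg

2185.5611 mmHg


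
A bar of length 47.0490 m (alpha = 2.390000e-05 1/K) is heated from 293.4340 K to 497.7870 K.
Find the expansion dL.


dT = 204.3530 K
dL = 2.390000e-05 * 47.0490 * 204.3530 = 0.229789 m
L_final = 47.278789 m

dL = 0.229789 m


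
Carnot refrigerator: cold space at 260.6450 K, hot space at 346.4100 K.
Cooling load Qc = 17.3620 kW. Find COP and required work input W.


COP = 260.6450 / 85.7650 = 3.0391
W = 17.3620 / 3.0391 = 5.7130 kW

COP = 3.0391, W = 5.7130 kW


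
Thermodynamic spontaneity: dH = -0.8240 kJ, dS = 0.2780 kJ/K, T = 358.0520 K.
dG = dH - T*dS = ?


T*dS = 358.0520 * 0.2780 = 99.5385 kJ
dG = -0.8240 - 99.5385 = -100.3625 kJ (spontaneous)

dG = -100.3625 kJ, spontaneous


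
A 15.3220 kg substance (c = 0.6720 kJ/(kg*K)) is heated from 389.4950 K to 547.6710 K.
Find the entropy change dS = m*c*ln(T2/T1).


T2/T1 = 1.4061
ln(T2/T1) = 0.3408
dS = 15.3220 * 0.6720 * 0.3408 = 3.5093 kJ/K

3.5093 kJ/K


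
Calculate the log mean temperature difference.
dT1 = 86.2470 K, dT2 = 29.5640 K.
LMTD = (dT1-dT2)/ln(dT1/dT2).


dT1/dT2 = 2.9173
ln(dT1/dT2) = 1.0707
LMTD = 56.6830 / 1.0707 = 52.9422 K

52.9422 K


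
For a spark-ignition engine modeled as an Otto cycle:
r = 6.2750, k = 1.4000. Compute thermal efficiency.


r^(k-1) = 2.0847
eta = 1 - 1/2.0847 = 0.5203 = 52.0317%

52.0317%


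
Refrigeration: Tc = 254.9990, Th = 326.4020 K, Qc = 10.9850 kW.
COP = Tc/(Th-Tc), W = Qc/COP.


COP = 254.9990 / 71.4030 = 3.5713
W = 10.9850 / 3.5713 = 3.0759 kW

COP = 3.5713, W = 3.0759 kW


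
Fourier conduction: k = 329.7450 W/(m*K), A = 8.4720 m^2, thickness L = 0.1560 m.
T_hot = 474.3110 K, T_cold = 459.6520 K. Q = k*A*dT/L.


dT = 14.6590 K
Q = 329.7450 * 8.4720 * 14.6590 / 0.1560 = 262508.8277 W

262508.8277 W


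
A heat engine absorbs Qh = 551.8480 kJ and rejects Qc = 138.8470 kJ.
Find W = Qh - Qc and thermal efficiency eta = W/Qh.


W = 551.8480 - 138.8470 = 413.0010 kJ
eta = 413.0010 / 551.8480 = 0.7484 = 74.8396%

W = 413.0010 kJ, eta = 74.8396%


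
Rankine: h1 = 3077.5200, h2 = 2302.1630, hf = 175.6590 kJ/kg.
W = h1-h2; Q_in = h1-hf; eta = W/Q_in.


W = 775.3570 kJ/kg
Q_in = 2901.8610 kJ/kg
eta = 0.2672 = 26.7193%

eta = 26.7193%


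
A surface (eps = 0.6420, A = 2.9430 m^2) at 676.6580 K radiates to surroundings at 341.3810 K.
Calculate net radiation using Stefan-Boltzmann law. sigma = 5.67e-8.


T^4 = 2.0964e+11
Tsurr^4 = 1.3582e+10
Q = 0.6420 * 5.67e-8 * 2.9430 * 1.9606e+11 = 21003.7228 W

21003.7228 W


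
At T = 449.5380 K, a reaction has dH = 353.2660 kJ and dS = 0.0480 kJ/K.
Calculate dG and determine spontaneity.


T*dS = 449.5380 * 0.0480 = 21.5778 kJ
dG = 353.2660 - 21.5778 = 331.6882 kJ (non-spontaneous)

dG = 331.6882 kJ, non-spontaneous


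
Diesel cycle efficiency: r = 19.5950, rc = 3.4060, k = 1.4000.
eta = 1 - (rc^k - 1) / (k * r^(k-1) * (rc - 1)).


r^(k-1) = 3.2874
rc^k = 5.5609
eta = 0.5881 = 58.8125%

58.8125%


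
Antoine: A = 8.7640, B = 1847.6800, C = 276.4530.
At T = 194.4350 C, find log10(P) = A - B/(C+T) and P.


C+T = 470.8880
B/(C+T) = 3.9238
log10(P) = 8.7640 - 3.9238 = 4.8402
P = 10^4.8402 = 69211.6932 mmHg

69211.6932 mmHg


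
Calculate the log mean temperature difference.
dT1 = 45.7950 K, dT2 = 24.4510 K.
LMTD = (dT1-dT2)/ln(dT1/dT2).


dT1/dT2 = 1.8729
ln(dT1/dT2) = 0.6275
LMTD = 21.3440 / 0.6275 = 34.0141 K

34.0141 K


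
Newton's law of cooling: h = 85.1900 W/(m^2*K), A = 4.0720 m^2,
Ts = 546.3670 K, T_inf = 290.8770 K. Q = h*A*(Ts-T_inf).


dT = 255.4900 K
Q = 85.1900 * 4.0720 * 255.4900 = 88627.8663 W

88627.8663 W


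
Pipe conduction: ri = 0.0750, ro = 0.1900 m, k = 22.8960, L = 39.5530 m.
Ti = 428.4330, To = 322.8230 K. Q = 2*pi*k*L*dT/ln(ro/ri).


dT = 105.6100 K
ln(ro/ri) = 0.9295
Q = 2*pi*22.8960*39.5530*105.6100 / 0.9295 = 646483.9716 W

646483.9716 W


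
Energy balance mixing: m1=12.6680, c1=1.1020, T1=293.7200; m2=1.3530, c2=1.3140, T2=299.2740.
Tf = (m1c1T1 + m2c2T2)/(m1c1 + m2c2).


num = 4632.4330
den = 15.7380
Tf = 294.3474 K

294.3474 K


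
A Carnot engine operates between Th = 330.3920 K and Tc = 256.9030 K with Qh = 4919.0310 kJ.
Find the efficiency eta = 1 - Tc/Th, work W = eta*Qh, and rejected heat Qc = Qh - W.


eta = 1 - 256.9030/330.3920 = 0.2224
W = 0.2224 * 4919.0310 = 1094.1387 kJ
Qc = 4919.0310 - 1094.1387 = 3824.8923 kJ

eta = 22.2430%, W = 1094.1387 kJ, Qc = 3824.8923 kJ


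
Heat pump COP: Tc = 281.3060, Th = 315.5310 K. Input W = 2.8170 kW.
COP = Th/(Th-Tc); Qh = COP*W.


COP = 315.5310 / 34.2250 = 9.2193
Qh = 9.2193 * 2.8170 = 25.9708 kW

COP = 9.2193, Qh = 25.9708 kW


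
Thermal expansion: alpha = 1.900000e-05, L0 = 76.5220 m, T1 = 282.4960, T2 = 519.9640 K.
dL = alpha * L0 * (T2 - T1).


dT = 237.4680 K
dL = 1.900000e-05 * 76.5220 * 237.4680 = 0.345259 m
L_final = 76.867259 m

dL = 0.345259 m


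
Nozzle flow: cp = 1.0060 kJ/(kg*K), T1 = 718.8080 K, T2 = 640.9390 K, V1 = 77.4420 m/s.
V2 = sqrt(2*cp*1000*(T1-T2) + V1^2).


dT = 77.8690 K
2*cp*1000*dT = 156672.4280
V1^2 = 5997.2634
V2 = sqrt(162669.6914) = 403.3233 m/s

403.3233 m/s


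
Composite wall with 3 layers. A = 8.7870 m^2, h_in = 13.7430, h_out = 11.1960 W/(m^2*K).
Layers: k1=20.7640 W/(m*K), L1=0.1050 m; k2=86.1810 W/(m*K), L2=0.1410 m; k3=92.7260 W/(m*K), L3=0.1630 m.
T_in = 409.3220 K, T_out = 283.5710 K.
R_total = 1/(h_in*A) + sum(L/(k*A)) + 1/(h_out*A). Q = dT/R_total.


R_conv_in = 1/(13.7430*8.7870) = 0.0083
R_1 = 0.1050/(20.7640*8.7870) = 0.0006
R_2 = 0.1410/(86.1810*8.7870) = 0.0002
R_3 = 0.1630/(92.7260*8.7870) = 0.0002
R_conv_out = 1/(11.1960*8.7870) = 0.0102
R_total = 0.0194 K/W
Q = 125.7510 / 0.0194 = 6479.5428 W

R_total = 0.0194 K/W, Q = 6479.5428 W


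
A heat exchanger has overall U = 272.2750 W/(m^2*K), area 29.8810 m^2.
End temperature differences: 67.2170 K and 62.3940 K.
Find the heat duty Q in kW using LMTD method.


LMTD = 64.7756 K
Q = 272.2750 * 29.8810 * 64.7756 = 527004.3330 W = 527.0043 kW

527.0043 kW


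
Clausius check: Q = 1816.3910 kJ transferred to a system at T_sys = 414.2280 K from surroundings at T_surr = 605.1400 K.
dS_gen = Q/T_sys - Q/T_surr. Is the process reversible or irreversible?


dS_sys = 1816.3910/414.2280 = 4.3850 kJ/K
dS_surr = -1816.3910/605.1400 = -3.0016 kJ/K
dS_gen = 4.3850 - 3.0016 = 1.3834 kJ/K (irreversible)

dS_gen = 1.3834 kJ/K, irreversible


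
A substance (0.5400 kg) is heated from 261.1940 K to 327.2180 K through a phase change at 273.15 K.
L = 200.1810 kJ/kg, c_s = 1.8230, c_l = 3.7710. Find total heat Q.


Q1 (sensible, solid) = 0.5400 * 1.8230 * 11.9560 = 11.7697 kJ
Q2 (latent) = 0.5400 * 200.1810 = 108.0977 kJ
Q3 (sensible, liquid) = 0.5400 * 3.7710 * 54.0680 = 110.1008 kJ
Q_total = 229.9683 kJ

229.9683 kJ


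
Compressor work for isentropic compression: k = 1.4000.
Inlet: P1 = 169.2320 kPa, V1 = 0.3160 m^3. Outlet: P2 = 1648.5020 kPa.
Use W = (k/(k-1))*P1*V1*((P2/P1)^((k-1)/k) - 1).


(k-1)/k = 0.2857
(P2/P1)^exp = 1.9163
W = 3.5000 * 169.2320 * 0.3160 * (1.9163 - 1) = 171.5008 kJ

171.5008 kJ


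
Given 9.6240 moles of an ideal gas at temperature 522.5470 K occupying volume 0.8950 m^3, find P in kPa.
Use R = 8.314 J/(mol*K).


P = nRT/V = 9.6240 * 8.314 * 522.5470 / 0.8950
= 41811.0422 / 0.8950 = 46716.2483 Pa = 46.7162 kPa

46.7162 kPa


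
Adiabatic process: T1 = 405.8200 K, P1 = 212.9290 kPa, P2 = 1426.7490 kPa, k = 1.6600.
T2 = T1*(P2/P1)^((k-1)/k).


(k-1)/k = 0.3976
(P2/P1)^exp = 2.1304
T2 = 405.8200 * 2.1304 = 864.5456 K

864.5456 K


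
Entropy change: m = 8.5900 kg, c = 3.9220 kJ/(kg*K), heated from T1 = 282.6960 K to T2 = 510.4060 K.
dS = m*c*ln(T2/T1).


T2/T1 = 1.8055
ln(T2/T1) = 0.5908
dS = 8.5900 * 3.9220 * 0.5908 = 19.9052 kJ/K

19.9052 kJ/K


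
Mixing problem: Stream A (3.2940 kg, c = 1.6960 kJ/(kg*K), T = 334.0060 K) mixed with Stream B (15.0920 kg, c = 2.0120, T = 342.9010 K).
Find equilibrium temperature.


num = 12278.1905
den = 35.9517
Tf = 341.5188 K

341.5188 K


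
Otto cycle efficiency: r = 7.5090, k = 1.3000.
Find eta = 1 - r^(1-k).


r^(k-1) = 1.8309
eta = 1 - 1/1.8309 = 0.4538 = 45.3833%

45.3833%


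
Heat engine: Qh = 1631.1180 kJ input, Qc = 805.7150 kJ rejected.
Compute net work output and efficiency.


W = 1631.1180 - 805.7150 = 825.4030 kJ
eta = 825.4030 / 1631.1180 = 0.5060 = 50.6035%

W = 825.4030 kJ, eta = 50.6035%


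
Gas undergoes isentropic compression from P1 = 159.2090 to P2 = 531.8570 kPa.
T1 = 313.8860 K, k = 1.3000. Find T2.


(k-1)/k = 0.2308
(P2/P1)^exp = 1.3209
T2 = 313.8860 * 1.3209 = 414.6247 K

414.6247 K


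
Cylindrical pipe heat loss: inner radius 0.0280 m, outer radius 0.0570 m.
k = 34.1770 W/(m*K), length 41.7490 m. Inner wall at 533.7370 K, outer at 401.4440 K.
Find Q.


dT = 132.2930 K
ln(ro/ri) = 0.7108
Q = 2*pi*34.1770*41.7490*132.2930 / 0.7108 = 1668479.0674 W

1668479.0674 W


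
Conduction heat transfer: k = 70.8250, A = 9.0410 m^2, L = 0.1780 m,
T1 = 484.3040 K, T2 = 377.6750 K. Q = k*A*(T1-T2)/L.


dT = 106.6290 K
Q = 70.8250 * 9.0410 * 106.6290 / 0.1780 = 383582.1476 W

383582.1476 W


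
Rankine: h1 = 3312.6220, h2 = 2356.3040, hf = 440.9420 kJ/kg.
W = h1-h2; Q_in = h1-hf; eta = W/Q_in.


W = 956.3180 kJ/kg
Q_in = 2871.6800 kJ/kg
eta = 0.3330 = 33.3017%

eta = 33.3017%


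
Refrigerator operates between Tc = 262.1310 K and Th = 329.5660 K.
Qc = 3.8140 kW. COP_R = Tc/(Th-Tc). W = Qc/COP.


COP = 262.1310 / 67.4350 = 3.8872
W = 3.8140 / 3.8872 = 0.9812 kW

COP = 3.8872, W = 0.9812 kW


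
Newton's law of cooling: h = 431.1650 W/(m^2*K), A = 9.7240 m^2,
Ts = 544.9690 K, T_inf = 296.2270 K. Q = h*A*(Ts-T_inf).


dT = 248.7420 K
Q = 431.1650 * 9.7240 * 248.7420 = 1042887.7632 W

1042887.7632 W


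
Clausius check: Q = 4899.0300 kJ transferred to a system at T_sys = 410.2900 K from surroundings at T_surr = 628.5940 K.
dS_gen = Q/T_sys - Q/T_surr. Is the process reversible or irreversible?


dS_sys = 4899.0300/410.2900 = 11.9404 kJ/K
dS_surr = -4899.0300/628.5940 = -7.7936 kJ/K
dS_gen = 11.9404 - 7.7936 = 4.1468 kJ/K (irreversible)

dS_gen = 4.1468 kJ/K, irreversible


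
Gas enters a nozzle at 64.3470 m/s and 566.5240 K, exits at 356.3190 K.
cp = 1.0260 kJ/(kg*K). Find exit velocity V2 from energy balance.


dT = 210.2050 K
2*cp*1000*dT = 431340.6600
V1^2 = 4140.5364
V2 = sqrt(435481.1964) = 659.9100 m/s

659.9100 m/s


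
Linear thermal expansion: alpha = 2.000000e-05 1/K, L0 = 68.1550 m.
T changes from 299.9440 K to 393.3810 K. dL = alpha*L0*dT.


dT = 93.4370 K
dL = 2.000000e-05 * 68.1550 * 93.4370 = 0.127364 m
L_final = 68.282364 m

dL = 0.127364 m


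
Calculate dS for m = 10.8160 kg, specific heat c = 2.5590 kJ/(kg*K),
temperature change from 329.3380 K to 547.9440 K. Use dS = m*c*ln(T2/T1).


T2/T1 = 1.6638
ln(T2/T1) = 0.5091
dS = 10.8160 * 2.5590 * 0.5091 = 14.0906 kJ/K

14.0906 kJ/K


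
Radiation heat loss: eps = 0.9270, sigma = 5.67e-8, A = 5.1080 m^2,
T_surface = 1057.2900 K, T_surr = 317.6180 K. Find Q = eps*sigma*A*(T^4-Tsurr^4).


T^4 = 1.2496e+12
Tsurr^4 = 1.0177e+10
Q = 0.9270 * 5.67e-8 * 5.1080 * 1.2394e+12 = 332765.8529 W

332765.8529 W


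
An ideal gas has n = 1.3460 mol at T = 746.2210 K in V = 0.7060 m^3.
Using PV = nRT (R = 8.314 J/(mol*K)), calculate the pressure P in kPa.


P = nRT/V = 1.3460 * 8.314 * 746.2210 / 0.7060
= 8350.6936 / 0.7060 = 11828.1778 Pa = 11.8282 kPa

11.8282 kPa


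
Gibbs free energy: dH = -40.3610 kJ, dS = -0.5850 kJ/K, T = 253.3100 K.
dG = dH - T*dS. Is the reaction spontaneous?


T*dS = 253.3100 * -0.5850 = -148.1864 kJ
dG = -40.3610 + 148.1864 = 107.8254 kJ (non-spontaneous)

dG = 107.8254 kJ, non-spontaneous


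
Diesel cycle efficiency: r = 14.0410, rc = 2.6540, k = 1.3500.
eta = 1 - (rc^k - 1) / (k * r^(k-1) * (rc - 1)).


r^(k-1) = 2.5211
rc^k = 3.7348
eta = 0.5142 = 51.4191%

51.4191%


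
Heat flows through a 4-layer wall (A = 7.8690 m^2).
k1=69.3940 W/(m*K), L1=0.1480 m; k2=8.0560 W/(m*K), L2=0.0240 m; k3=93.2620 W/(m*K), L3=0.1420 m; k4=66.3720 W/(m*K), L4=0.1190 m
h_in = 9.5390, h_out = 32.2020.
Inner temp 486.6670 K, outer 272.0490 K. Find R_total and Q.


R_conv_in = 1/(9.5390*7.8690) = 0.0133
R_1 = 0.1480/(69.3940*7.8690) = 0.0003
R_2 = 0.0240/(8.0560*7.8690) = 0.0004
R_3 = 0.1420/(93.2620*7.8690) = 0.0002
R_4 = 0.1190/(66.3720*7.8690) = 0.0002
R_conv_out = 1/(32.2020*7.8690) = 0.0039
R_total = 0.0183 K/W
Q = 214.6180 / 0.0183 = 11702.4473 W

R_total = 0.0183 K/W, Q = 11702.4473 W


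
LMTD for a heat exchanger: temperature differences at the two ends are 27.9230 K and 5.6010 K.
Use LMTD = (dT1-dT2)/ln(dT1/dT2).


dT1/dT2 = 4.9854
ln(dT1/dT2) = 1.6065
LMTD = 22.3220 / 1.6065 = 13.8948 K

13.8948 K


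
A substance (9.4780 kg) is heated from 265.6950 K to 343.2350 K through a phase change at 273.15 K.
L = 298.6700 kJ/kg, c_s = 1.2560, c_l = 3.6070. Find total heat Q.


Q1 (sensible, solid) = 9.4780 * 1.2560 * 7.4550 = 88.7471 kJ
Q2 (latent) = 9.4780 * 298.6700 = 2830.7943 kJ
Q3 (sensible, liquid) = 9.4780 * 3.6070 * 70.0850 = 2396.0061 kJ
Q_total = 5315.5475 kJ

5315.5475 kJ


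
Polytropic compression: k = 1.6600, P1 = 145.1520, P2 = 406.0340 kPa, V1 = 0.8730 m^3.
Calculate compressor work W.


(k-1)/k = 0.3976
(P2/P1)^exp = 1.5053
W = 2.5152 * 145.1520 * 0.8730 * (1.5053 - 1) = 161.0421 kJ

161.0421 kJ


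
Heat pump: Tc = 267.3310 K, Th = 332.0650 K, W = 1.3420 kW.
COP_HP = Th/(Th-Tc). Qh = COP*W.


COP = 332.0650 / 64.7340 = 5.1297
Qh = 5.1297 * 1.3420 = 6.8840 kW

COP = 5.1297, Qh = 6.8840 kW


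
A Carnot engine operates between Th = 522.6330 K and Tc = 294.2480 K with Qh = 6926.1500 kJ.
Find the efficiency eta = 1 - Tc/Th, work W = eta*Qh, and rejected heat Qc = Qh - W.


eta = 1 - 294.2480/522.6330 = 0.4370
W = 0.4370 * 6926.1500 = 3026.6531 kJ
Qc = 6926.1500 - 3026.6531 = 3899.4969 kJ

eta = 43.6989%, W = 3026.6531 kJ, Qc = 3899.4969 kJ


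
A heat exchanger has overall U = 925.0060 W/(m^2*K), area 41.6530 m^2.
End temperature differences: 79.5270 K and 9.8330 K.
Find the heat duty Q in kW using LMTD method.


LMTD = 33.3408 K
Q = 925.0060 * 41.6530 * 33.3408 = 1284596.3885 W = 1284.5964 kW

1284.5964 kW


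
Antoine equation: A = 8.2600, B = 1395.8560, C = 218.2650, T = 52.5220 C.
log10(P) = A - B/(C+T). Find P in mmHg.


C+T = 270.7870
B/(C+T) = 5.1548
log10(P) = 8.2600 - 5.1548 = 3.1052
P = 10^3.1052 = 1274.0553 mmHg

1274.0553 mmHg


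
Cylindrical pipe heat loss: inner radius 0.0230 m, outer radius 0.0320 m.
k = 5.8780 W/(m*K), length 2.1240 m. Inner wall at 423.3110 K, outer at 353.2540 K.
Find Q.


dT = 70.0570 K
ln(ro/ri) = 0.3302
Q = 2*pi*5.8780*2.1240*70.0570 / 0.3302 = 16641.1603 W

16641.1603 W


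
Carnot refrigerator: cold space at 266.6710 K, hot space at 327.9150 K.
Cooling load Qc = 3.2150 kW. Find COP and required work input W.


COP = 266.6710 / 61.2440 = 4.3542
W = 3.2150 / 4.3542 = 0.7384 kW

COP = 4.3542, W = 0.7384 kW


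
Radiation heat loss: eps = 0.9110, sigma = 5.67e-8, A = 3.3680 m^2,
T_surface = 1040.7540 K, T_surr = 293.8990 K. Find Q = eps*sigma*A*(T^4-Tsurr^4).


T^4 = 1.1733e+12
Tsurr^4 = 7.4609e+09
Q = 0.9110 * 5.67e-8 * 3.3680 * 1.1658e+12 = 202812.7738 W

202812.7738 W


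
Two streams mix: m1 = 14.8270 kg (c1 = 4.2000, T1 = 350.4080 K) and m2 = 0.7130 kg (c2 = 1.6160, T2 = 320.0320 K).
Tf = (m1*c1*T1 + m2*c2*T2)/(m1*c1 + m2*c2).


num = 22189.8410
den = 63.4256
Tf = 349.8562 K

349.8562 K


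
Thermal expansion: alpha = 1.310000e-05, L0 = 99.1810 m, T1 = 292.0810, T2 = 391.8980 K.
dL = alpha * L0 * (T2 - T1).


dT = 99.8170 K
dL = 1.310000e-05 * 99.1810 * 99.8170 = 0.129689 m
L_final = 99.310689 m

dL = 0.129689 m


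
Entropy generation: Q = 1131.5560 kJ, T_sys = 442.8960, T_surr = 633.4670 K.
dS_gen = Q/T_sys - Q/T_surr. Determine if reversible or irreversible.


dS_sys = 1131.5560/442.8960 = 2.5549 kJ/K
dS_surr = -1131.5560/633.4670 = -1.7863 kJ/K
dS_gen = 2.5549 - 1.7863 = 0.7686 kJ/K (irreversible)

dS_gen = 0.7686 kJ/K, irreversible


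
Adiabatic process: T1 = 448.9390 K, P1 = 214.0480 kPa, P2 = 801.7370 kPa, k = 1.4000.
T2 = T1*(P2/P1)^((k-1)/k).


(k-1)/k = 0.2857
(P2/P1)^exp = 1.4584
T2 = 448.9390 * 1.4584 = 654.7122 K

654.7122 K


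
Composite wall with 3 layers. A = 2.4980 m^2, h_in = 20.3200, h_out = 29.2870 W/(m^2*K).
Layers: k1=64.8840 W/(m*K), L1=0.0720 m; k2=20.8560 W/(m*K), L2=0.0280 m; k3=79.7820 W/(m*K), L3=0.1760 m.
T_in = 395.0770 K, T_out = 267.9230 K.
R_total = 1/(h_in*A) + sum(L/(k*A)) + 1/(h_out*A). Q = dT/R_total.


R_conv_in = 1/(20.3200*2.4980) = 0.0197
R_1 = 0.0720/(64.8840*2.4980) = 0.0004
R_2 = 0.0280/(20.8560*2.4980) = 0.0005
R_3 = 0.1760/(79.7820*2.4980) = 0.0009
R_conv_out = 1/(29.2870*2.4980) = 0.0137
R_total = 0.0352 K/W
Q = 127.1540 / 0.0352 = 3608.7973 W

R_total = 0.0352 K/W, Q = 3608.7973 W


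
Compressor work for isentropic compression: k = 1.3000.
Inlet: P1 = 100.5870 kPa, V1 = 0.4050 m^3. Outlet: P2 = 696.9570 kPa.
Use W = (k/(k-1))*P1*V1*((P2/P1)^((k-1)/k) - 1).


(k-1)/k = 0.2308
(P2/P1)^exp = 1.5631
W = 4.3333 * 100.5870 * 0.4050 * (1.5631 - 1) = 99.4122 kJ

99.4122 kJ


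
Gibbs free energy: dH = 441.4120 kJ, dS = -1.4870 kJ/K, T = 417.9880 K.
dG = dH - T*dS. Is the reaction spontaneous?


T*dS = 417.9880 * -1.4870 = -621.5482 kJ
dG = 441.4120 + 621.5482 = 1062.9602 kJ (non-spontaneous)

dG = 1062.9602 kJ, non-spontaneous


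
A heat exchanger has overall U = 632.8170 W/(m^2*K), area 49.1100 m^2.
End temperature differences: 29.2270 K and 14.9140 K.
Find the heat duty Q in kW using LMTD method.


LMTD = 21.2740 K
Q = 632.8170 * 49.1100 * 21.2740 = 661146.2759 W = 661.1463 kW

661.1463 kW


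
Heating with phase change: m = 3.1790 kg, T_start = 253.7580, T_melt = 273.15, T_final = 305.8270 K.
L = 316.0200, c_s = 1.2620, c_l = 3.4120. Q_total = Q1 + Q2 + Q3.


Q1 (sensible, solid) = 3.1790 * 1.2620 * 19.3920 = 77.7987 kJ
Q2 (latent) = 3.1790 * 316.0200 = 1004.6276 kJ
Q3 (sensible, liquid) = 3.1790 * 3.4120 * 32.6770 = 354.4392 kJ
Q_total = 1436.8655 kJ

1436.8655 kJ


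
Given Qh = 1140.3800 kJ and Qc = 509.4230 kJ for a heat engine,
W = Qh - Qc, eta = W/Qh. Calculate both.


W = 1140.3800 - 509.4230 = 630.9570 kJ
eta = 630.9570 / 1140.3800 = 0.5533 = 55.3287%

W = 630.9570 kJ, eta = 55.3287%


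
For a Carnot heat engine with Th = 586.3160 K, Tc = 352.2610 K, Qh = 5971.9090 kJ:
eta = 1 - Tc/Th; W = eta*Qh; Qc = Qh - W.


eta = 1 - 352.2610/586.3160 = 0.3992
W = 0.3992 * 5971.9090 = 2383.9622 kJ
Qc = 5971.9090 - 2383.9622 = 3587.9468 kJ

eta = 39.9196%, W = 2383.9622 kJ, Qc = 3587.9468 kJ


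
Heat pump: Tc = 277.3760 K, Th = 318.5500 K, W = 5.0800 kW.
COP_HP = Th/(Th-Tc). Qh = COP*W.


COP = 318.5500 / 41.1740 = 7.7367
Qh = 7.7367 * 5.0800 = 39.3023 kW

COP = 7.7367, Qh = 39.3023 kW


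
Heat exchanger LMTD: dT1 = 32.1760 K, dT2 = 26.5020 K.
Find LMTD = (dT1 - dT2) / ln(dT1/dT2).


dT1/dT2 = 1.2141
ln(dT1/dT2) = 0.1940
LMTD = 5.6740 / 0.1940 = 29.2473 K

29.2473 K


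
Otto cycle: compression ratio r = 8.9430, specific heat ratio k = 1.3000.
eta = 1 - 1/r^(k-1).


r^(k-1) = 1.9295
eta = 1 - 1/1.9295 = 0.4817 = 48.1731%

48.1731%


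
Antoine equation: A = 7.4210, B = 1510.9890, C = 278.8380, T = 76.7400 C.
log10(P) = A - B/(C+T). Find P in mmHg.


C+T = 355.5780
B/(C+T) = 4.2494
log10(P) = 7.4210 - 4.2494 = 3.1716
P = 10^3.1716 = 1484.6076 mmHg

1484.6076 mmHg


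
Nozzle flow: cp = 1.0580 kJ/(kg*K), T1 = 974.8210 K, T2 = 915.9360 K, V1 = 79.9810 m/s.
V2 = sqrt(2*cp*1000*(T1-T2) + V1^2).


dT = 58.8850 K
2*cp*1000*dT = 124600.6600
V1^2 = 6396.9604
V2 = sqrt(130997.6204) = 361.9359 m/s

361.9359 m/s


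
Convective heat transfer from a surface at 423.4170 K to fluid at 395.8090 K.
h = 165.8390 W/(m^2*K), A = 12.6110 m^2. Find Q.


dT = 27.6080 K
Q = 165.8390 * 12.6110 * 27.6080 = 57739.2505 W

57739.2505 W


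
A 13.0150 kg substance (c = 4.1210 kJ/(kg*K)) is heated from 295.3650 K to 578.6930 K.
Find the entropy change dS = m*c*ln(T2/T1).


T2/T1 = 1.9592
ln(T2/T1) = 0.6726
dS = 13.0150 * 4.1210 * 0.6726 = 36.0726 kJ/K

36.0726 kJ/K


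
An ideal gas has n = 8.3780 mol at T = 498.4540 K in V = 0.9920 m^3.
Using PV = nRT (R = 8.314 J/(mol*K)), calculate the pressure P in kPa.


P = nRT/V = 8.3780 * 8.314 * 498.4540 / 0.9920
= 34719.6598 / 0.9920 = 34999.6571 Pa = 34.9997 kPa

34.9997 kPa


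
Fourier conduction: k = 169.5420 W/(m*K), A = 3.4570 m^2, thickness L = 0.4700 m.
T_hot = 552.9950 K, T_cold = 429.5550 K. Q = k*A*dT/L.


dT = 123.4400 K
Q = 169.5420 * 3.4570 * 123.4400 / 0.4700 = 153934.0645 W

153934.0645 W


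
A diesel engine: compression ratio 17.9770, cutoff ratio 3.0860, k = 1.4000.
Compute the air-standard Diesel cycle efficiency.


r^(k-1) = 3.1760
rc^k = 4.8434
eta = 0.5856 = 58.5627%

58.5627%


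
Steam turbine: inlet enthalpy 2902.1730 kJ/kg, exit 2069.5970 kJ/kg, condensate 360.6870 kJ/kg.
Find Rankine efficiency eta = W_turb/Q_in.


W = 832.5760 kJ/kg
Q_in = 2541.4860 kJ/kg
eta = 0.3276 = 32.7594%

eta = 32.7594%


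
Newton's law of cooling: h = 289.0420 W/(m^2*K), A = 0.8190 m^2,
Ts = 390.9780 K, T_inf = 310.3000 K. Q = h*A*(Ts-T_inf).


dT = 80.6780 K
Q = 289.0420 * 0.8190 * 80.6780 = 19098.5317 W

19098.5317 W


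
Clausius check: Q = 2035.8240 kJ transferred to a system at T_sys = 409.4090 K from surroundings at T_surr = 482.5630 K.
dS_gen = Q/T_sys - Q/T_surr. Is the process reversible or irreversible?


dS_sys = 2035.8240/409.4090 = 4.9726 kJ/K
dS_surr = -2035.8240/482.5630 = -4.2188 kJ/K
dS_gen = 4.9726 - 4.2188 = 0.7538 kJ/K (irreversible)

dS_gen = 0.7538 kJ/K, irreversible


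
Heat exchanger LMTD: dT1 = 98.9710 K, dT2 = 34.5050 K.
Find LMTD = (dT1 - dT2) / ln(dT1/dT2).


dT1/dT2 = 2.8683
ln(dT1/dT2) = 1.0537
LMTD = 64.4660 / 1.0537 = 61.1793 K

61.1793 K


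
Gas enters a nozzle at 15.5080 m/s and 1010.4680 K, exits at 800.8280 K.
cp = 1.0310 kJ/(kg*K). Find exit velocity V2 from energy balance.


dT = 209.6400 K
2*cp*1000*dT = 432277.6800
V1^2 = 240.4981
V2 = sqrt(432518.1781) = 657.6611 m/s

657.6611 m/s


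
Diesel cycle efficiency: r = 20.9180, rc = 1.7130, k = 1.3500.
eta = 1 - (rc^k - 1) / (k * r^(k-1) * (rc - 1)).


r^(k-1) = 2.8986
rc^k = 2.0681
eta = 0.6172 = 61.7168%

61.7168%


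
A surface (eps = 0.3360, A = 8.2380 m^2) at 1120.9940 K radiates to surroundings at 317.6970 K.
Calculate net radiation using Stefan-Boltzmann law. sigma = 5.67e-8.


T^4 = 1.5791e+12
Tsurr^4 = 1.0187e+10
Q = 0.3360 * 5.67e-8 * 8.2380 * 1.5689e+12 = 246233.1309 W

246233.1309 W


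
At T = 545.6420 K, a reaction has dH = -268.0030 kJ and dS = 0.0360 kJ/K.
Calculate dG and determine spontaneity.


T*dS = 545.6420 * 0.0360 = 19.6431 kJ
dG = -268.0030 - 19.6431 = -287.6461 kJ (spontaneous)

dG = -287.6461 kJ, spontaneous


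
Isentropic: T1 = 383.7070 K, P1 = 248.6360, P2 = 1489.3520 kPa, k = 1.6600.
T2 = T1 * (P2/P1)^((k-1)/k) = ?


(k-1)/k = 0.3976
(P2/P1)^exp = 2.0375
T2 = 383.7070 * 2.0375 = 781.8073 K

781.8073 K


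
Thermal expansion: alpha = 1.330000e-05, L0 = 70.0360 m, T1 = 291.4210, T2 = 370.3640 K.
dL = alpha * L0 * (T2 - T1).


dT = 78.9430 K
dL = 1.330000e-05 * 70.0360 * 78.9430 = 0.073534 m
L_final = 70.109534 m

dL = 0.073534 m


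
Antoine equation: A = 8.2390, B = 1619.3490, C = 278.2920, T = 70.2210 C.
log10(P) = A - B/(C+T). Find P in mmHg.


C+T = 348.5130
B/(C+T) = 4.6465
log10(P) = 8.2390 - 4.6465 = 3.5925
P = 10^3.5925 = 3913.3418 mmHg

3913.3418 mmHg


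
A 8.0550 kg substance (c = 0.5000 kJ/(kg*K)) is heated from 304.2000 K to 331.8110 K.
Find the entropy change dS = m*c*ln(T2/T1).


T2/T1 = 1.0908
ln(T2/T1) = 0.0869
dS = 8.0550 * 0.5000 * 0.0869 = 0.3499 kJ/K

0.3499 kJ/K


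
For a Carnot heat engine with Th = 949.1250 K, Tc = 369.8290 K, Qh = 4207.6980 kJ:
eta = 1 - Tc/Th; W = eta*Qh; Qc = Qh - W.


eta = 1 - 369.8290/949.1250 = 0.6103
W = 0.6103 * 4207.6980 = 2568.1576 kJ
Qc = 4207.6980 - 2568.1576 = 1639.5404 kJ

eta = 61.0347%, W = 2568.1576 kJ, Qc = 1639.5404 kJ


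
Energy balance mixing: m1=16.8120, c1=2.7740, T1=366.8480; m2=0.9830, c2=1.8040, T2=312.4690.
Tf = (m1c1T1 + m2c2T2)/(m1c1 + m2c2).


num = 17662.6136
den = 48.4098
Tf = 364.8560 K

364.8560 K


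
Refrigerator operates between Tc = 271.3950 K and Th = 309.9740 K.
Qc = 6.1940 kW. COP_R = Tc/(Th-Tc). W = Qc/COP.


COP = 271.3950 / 38.5790 = 7.0348
W = 6.1940 / 7.0348 = 0.8805 kW

COP = 7.0348, W = 0.8805 kW


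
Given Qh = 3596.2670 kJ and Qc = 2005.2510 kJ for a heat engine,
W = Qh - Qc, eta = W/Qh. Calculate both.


W = 3596.2670 - 2005.2510 = 1591.0160 kJ
eta = 1591.0160 / 3596.2670 = 0.4424 = 44.2408%

W = 1591.0160 kJ, eta = 44.2408%


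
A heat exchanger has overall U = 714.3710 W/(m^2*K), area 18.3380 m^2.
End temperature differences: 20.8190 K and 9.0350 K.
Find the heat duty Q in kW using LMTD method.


LMTD = 14.1166 K
Q = 714.3710 * 18.3380 * 14.1166 = 184929.7711 W = 184.9298 kW

184.9298 kW


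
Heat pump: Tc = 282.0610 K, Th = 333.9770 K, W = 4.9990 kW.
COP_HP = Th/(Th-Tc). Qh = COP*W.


COP = 333.9770 / 51.9160 = 6.4330
Qh = 6.4330 * 4.9990 = 32.1587 kW

COP = 6.4330, Qh = 32.1587 kW


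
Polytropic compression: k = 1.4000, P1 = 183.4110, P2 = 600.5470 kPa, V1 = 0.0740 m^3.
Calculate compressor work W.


(k-1)/k = 0.2857
(P2/P1)^exp = 1.4034
W = 3.5000 * 183.4110 * 0.0740 * (1.4034 - 1) = 19.1623 kJ

19.1623 kJ


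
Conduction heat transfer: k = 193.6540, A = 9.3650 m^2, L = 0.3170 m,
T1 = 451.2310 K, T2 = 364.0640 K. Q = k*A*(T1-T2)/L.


dT = 87.1670 K
Q = 193.6540 * 9.3650 * 87.1670 / 0.3170 = 498685.9019 W

498685.9019 W


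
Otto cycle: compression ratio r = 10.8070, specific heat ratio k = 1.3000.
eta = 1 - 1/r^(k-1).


r^(k-1) = 2.0423
eta = 1 - 1/2.0423 = 0.5103 = 51.0347%

51.0347%


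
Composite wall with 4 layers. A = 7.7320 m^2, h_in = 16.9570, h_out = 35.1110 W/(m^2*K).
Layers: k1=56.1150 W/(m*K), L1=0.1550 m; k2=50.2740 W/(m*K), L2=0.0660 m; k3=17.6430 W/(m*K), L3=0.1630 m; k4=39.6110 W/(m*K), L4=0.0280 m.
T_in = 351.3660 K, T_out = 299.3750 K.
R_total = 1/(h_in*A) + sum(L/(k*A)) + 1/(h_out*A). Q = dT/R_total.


R_conv_in = 1/(16.9570*7.7320) = 0.0076
R_1 = 0.1550/(56.1150*7.7320) = 0.0004
R_2 = 0.0660/(50.2740*7.7320) = 0.0002
R_3 = 0.1630/(17.6430*7.7320) = 0.0012
R_4 = 0.0280/(39.6110*7.7320) = 9.1422e-05
R_conv_out = 1/(35.1110*7.7320) = 0.0037
R_total = 0.0131 K/W
Q = 51.9910 / 0.0131 = 3961.5331 W

R_total = 0.0131 K/W, Q = 3961.5331 W


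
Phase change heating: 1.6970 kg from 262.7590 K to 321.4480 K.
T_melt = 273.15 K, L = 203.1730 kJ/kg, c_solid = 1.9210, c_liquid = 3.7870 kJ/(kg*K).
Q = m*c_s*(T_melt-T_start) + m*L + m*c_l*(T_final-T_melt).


Q1 (sensible, solid) = 1.6970 * 1.9210 * 10.3910 = 33.8740 kJ
Q2 (latent) = 1.6970 * 203.1730 = 344.7846 kJ
Q3 (sensible, liquid) = 1.6970 * 3.7870 * 48.2980 = 310.3890 kJ
Q_total = 689.0476 kJ

689.0476 kJ


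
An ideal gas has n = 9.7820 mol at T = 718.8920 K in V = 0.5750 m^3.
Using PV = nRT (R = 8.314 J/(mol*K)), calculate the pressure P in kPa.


P = nRT/V = 9.7820 * 8.314 * 718.8920 / 0.5750
= 58465.7236 / 0.5750 = 101679.5194 Pa = 101.6795 kPa

101.6795 kPa


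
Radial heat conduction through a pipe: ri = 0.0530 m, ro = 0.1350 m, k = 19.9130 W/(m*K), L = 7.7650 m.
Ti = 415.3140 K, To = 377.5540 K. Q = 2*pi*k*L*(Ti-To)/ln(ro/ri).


dT = 37.7600 K
ln(ro/ri) = 0.9350
Q = 2*pi*19.9130*7.7650*37.7600 / 0.9350 = 39236.1473 W

39236.1473 W


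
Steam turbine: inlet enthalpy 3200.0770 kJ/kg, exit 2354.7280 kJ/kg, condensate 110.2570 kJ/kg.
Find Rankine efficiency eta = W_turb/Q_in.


W = 845.3490 kJ/kg
Q_in = 3089.8200 kJ/kg
eta = 0.2736 = 27.3592%

eta = 27.3592%


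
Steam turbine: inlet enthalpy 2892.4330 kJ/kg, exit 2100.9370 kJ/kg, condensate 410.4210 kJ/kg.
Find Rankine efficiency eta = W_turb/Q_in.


W = 791.4960 kJ/kg
Q_in = 2482.0120 kJ/kg
eta = 0.3189 = 31.8893%

eta = 31.8893%


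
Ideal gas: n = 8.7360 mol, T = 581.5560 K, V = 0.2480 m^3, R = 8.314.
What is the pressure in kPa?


P = nRT/V = 8.7360 * 8.314 * 581.5560 / 0.2480
= 42239.0543 / 0.2480 = 170318.7674 Pa = 170.3188 kPa

170.3188 kPa


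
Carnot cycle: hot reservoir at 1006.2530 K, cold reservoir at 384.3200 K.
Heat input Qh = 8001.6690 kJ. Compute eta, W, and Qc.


eta = 1 - 384.3200/1006.2530 = 0.6181
W = 0.6181 * 8001.6690 = 4945.5773 kJ
Qc = 8001.6690 - 4945.5773 = 3056.0917 kJ

eta = 61.8068%, W = 4945.5773 kJ, Qc = 3056.0917 kJ


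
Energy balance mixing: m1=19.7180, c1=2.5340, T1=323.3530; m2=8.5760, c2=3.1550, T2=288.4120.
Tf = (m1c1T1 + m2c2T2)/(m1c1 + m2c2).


num = 23960.1101
den = 77.0227
Tf = 311.0786 K

311.0786 K


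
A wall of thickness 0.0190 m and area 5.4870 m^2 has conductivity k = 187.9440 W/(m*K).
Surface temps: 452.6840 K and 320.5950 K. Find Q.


dT = 132.0890 K
Q = 187.9440 * 5.4870 * 132.0890 / 0.0190 = 7169295.4333 W

7169295.4333 W


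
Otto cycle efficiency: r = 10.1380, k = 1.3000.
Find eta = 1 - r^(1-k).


r^(k-1) = 2.0035
eta = 1 - 1/2.0035 = 0.5009 = 50.0869%

50.0869%


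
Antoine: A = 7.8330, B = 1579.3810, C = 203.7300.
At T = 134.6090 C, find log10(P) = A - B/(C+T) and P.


C+T = 338.3390
B/(C+T) = 4.6680
log10(P) = 7.8330 - 4.6680 = 3.1650
P = 10^3.1650 = 1462.0324 mmHg

1462.0324 mmHg


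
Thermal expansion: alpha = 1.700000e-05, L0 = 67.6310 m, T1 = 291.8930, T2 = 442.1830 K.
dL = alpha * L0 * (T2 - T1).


dT = 150.2900 K
dL = 1.700000e-05 * 67.6310 * 150.2900 = 0.172792 m
L_final = 67.803792 m

dL = 0.172792 m


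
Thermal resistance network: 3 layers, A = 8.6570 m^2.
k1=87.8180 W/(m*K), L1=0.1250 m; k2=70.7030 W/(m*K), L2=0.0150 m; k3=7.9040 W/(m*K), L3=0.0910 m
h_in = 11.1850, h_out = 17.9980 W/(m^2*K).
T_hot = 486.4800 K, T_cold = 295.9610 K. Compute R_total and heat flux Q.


R_conv_in = 1/(11.1850*8.6570) = 0.0103
R_1 = 0.1250/(87.8180*8.6570) = 0.0002
R_2 = 0.0150/(70.7030*8.6570) = 2.4507e-05
R_3 = 0.0910/(7.9040*8.6570) = 0.0013
R_conv_out = 1/(17.9980*8.6570) = 0.0064
R_total = 0.0183 K/W
Q = 190.5190 / 0.0183 = 10431.1018 W

R_total = 0.0183 K/W, Q = 10431.1018 W


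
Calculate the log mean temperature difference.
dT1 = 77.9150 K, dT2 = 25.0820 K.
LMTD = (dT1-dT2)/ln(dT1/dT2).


dT1/dT2 = 3.1064
ln(dT1/dT2) = 1.1335
LMTD = 52.8330 / 1.1335 = 46.6118 K

46.6118 K


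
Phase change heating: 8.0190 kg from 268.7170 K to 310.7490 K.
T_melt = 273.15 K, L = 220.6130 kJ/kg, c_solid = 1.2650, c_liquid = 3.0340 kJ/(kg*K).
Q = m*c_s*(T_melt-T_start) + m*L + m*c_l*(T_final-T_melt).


Q1 (sensible, solid) = 8.0190 * 1.2650 * 4.4330 = 44.9685 kJ
Q2 (latent) = 8.0190 * 220.6130 = 1769.0956 kJ
Q3 (sensible, liquid) = 8.0190 * 3.0340 * 37.5990 = 914.7704 kJ
Q_total = 2728.8345 kJ

2728.8345 kJ


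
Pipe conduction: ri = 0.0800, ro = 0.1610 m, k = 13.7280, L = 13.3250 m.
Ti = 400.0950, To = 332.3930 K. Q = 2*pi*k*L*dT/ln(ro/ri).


dT = 67.7020 K
ln(ro/ri) = 0.6994
Q = 2*pi*13.7280*13.3250*67.7020 / 0.6994 = 111261.2810 W

111261.2810 W


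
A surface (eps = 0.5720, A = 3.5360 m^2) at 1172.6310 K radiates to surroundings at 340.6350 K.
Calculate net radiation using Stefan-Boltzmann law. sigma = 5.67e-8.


T^4 = 1.8908e+12
Tsurr^4 = 1.3463e+10
Q = 0.5720 * 5.67e-8 * 3.5360 * 1.8773e+12 = 215294.7128 W

215294.7128 W


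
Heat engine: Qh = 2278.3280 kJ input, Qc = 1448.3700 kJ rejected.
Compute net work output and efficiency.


W = 2278.3280 - 1448.3700 = 829.9580 kJ
eta = 829.9580 / 2278.3280 = 0.3643 = 36.4284%

W = 829.9580 kJ, eta = 36.4284%


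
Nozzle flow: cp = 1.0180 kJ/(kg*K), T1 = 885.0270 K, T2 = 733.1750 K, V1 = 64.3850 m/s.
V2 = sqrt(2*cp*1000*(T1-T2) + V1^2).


dT = 151.8520 K
2*cp*1000*dT = 309170.6720
V1^2 = 4145.4282
V2 = sqrt(313316.1002) = 559.7465 m/s

559.7465 m/s


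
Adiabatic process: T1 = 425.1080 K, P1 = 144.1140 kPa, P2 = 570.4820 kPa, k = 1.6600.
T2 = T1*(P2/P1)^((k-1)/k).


(k-1)/k = 0.3976
(P2/P1)^exp = 1.7281
T2 = 425.1080 * 1.7281 = 734.6386 K

734.6386 K


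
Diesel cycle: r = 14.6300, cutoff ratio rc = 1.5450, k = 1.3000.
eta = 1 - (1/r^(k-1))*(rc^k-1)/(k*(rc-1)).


r^(k-1) = 2.2365
rc^k = 1.7604
eta = 0.5201 = 52.0135%

52.0135%


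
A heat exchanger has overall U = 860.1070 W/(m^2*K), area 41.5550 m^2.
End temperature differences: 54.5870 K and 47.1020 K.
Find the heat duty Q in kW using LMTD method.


LMTD = 50.7525 K
Q = 860.1070 * 41.5550 * 50.7525 = 1813984.5023 W = 1813.9845 kW

1813.9845 kW


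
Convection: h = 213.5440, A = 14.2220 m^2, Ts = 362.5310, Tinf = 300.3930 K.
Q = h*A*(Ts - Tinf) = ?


dT = 62.1380 K
Q = 213.5440 * 14.2220 * 62.1380 = 188714.5208 W

188714.5208 W


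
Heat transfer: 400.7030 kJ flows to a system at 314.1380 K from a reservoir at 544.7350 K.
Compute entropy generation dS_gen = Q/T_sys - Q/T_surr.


dS_sys = 400.7030/314.1380 = 1.2756 kJ/K
dS_surr = -400.7030/544.7350 = -0.7356 kJ/K
dS_gen = 1.2756 - 0.7356 = 0.5400 kJ/K (irreversible)

dS_gen = 0.5400 kJ/K, irreversible


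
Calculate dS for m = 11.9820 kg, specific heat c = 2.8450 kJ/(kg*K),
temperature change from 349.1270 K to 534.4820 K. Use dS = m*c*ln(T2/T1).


T2/T1 = 1.5309
ln(T2/T1) = 0.4259
dS = 11.9820 * 2.8450 * 0.4259 = 14.5171 kJ/K

14.5171 kJ/K


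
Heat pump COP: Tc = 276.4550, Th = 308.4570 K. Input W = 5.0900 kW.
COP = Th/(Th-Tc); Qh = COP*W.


COP = 308.4570 / 32.0020 = 9.6387
Qh = 9.6387 * 5.0900 = 49.0609 kW

COP = 9.6387, Qh = 49.0609 kW


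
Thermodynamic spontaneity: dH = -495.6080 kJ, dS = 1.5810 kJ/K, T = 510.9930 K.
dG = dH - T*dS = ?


T*dS = 510.9930 * 1.5810 = 807.8799 kJ
dG = -495.6080 - 807.8799 = -1303.4879 kJ (spontaneous)

dG = -1303.4879 kJ, spontaneous


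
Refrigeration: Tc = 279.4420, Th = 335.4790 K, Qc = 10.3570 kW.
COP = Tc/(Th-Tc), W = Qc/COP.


COP = 279.4420 / 56.0370 = 4.9867
W = 10.3570 / 4.9867 = 2.0769 kW

COP = 4.9867, W = 2.0769 kW


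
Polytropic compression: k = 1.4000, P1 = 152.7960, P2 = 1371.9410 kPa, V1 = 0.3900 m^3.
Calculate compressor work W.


(k-1)/k = 0.2857
(P2/P1)^exp = 1.8722
W = 3.5000 * 152.7960 * 0.3900 * (1.8722 - 1) = 181.9093 kJ

181.9093 kJ


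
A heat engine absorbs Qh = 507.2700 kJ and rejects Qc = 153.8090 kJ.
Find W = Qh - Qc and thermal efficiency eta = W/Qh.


W = 507.2700 - 153.8090 = 353.4610 kJ
eta = 353.4610 / 507.2700 = 0.6968 = 69.6791%

W = 353.4610 kJ, eta = 69.6791%


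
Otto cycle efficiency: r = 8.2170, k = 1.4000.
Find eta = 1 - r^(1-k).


r^(k-1) = 2.3221
eta = 1 - 1/2.3221 = 0.5694 = 56.9360%

56.9360%


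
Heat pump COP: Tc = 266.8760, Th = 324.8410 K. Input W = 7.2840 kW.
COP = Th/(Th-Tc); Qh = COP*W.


COP = 324.8410 / 57.9650 = 5.6041
Qh = 5.6041 * 7.2840 = 40.8202 kW

COP = 5.6041, Qh = 40.8202 kW


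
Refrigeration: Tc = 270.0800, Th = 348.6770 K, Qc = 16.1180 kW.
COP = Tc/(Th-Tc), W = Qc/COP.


COP = 270.0800 / 78.5970 = 3.4363
W = 16.1180 / 3.4363 = 4.6906 kW

COP = 3.4363, W = 4.6906 kW


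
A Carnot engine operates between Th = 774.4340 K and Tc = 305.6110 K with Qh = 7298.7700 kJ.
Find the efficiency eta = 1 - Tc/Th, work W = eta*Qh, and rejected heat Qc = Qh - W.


eta = 1 - 305.6110/774.4340 = 0.6054
W = 0.6054 * 7298.7700 = 4418.4931 kJ
Qc = 7298.7700 - 4418.4931 = 2880.2769 kJ

eta = 60.5375%, W = 4418.4931 kJ, Qc = 2880.2769 kJ


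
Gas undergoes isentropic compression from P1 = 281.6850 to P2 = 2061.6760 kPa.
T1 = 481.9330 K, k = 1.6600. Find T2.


(k-1)/k = 0.3976
(P2/P1)^exp = 2.2065
T2 = 481.9330 * 2.2065 = 1063.3747 K

1063.3747 K


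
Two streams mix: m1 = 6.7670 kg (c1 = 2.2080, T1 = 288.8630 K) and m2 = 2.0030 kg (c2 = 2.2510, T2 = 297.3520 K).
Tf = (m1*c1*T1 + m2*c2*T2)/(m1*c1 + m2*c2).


num = 5656.7436
den = 19.4503
Tf = 290.8308 K

290.8308 K
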